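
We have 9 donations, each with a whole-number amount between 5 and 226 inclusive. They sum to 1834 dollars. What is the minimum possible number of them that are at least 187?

4

Suppose at most 9 − j of them reach 187; then j values are ≤ 186 and the rest ≤ 226.
The total is then ≤ 186·j + 226·(9 − j) = 2034 − 40j. For this to be ≥ 1834 we need j ≤ 5, so at least 9 − 5 = 4 must reach 187.
Exactly 4 works: 4 values at 226 and 5 at 186 total 1834.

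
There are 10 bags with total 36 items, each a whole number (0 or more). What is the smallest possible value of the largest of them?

4

The 10 values sum to 36, so their maximum is at least ⌈36/10⌉ = 4.
Taking 4 copies of 3 and 6 copies of 4 gives exactly 36, so 4 is attained.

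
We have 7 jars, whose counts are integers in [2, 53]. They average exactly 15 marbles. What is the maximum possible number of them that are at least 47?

2

The total is 7 × 15 = 105.
With k values at 47 or above and the rest at least 2, the sum is at least 14 + 45k.
Since the sum is 105, we need 45k ≤ 91, i.e. k ≤ 2.
k = 2 is achieved by 2 values at 47 and 5 at 2, total 104; add 1 to one value (staying below 47) to reach 105.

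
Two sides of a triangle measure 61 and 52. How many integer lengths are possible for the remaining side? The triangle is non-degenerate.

103

The triangle inequality gives |61 − 52| < c < 61 + 52, i.e. 9 < c < 113.
So c can be any integer from 10 to 112: 103 values.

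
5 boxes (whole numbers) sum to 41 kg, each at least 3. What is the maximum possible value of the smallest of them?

The 5 values sum to 41, so their minimum is at most ⌊41/5⌋ = 8.
Equality holds with 4 values of 8 and 1 value of 9.

8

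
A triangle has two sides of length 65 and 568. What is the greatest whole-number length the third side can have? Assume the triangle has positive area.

632

The third side must be less than 65 + 568 = 633.
The largest integer below 633 is 632.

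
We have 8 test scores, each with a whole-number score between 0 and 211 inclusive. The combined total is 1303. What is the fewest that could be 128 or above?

4

Each value short of 128 is at most 127, costing at least 211 − 127 = 84 against the maximum total of 1688.
We can afford to lose at most 1688 − 1303 = 385, so at most ⌊385/84⌋ = 4 fall short, and at least 4 are ≥ 128.
Exactly 4 works: 4 values at 211 and 4 at 127 total 1352; lower one of the high values by 49 (still ≥ 128) to hit 1303.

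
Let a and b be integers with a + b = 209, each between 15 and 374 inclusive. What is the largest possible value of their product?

With a + b fixed, ab peaks when the two are closest together.
Taking a = 104 and b = 105 (both in [15, 374]) gives ab = 10920.

10920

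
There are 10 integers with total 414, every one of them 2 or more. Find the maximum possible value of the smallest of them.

41

The average is 414/10 < 42, so some value is ≤ 41.
Equality holds with 6 values of 41 and 4 values of 42.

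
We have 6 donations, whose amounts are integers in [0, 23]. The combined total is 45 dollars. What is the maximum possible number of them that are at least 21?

2

If k of the values are ≥ 21, the total is ≥ 21k + 0(6 − k).
Setting 21k + 0(6 − k) ≤ 45 gives 21k ≤ 45, so k ≤ 2.
k = 2 is achieved by 2 values at 21 and 4 at 0, total 42; add 3 to one value (staying below 21) to reach 45.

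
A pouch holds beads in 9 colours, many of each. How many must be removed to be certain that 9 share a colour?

73

In the worst case you draw 8 of each of the 9 colours: 9 × 8 = 72.
One more forces 9 of some colour, so 72 + 1 = 73.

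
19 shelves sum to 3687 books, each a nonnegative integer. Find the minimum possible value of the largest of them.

The 19 values sum to 3687, so their maximum is at least ⌈3687/19⌉ = 195.
Taking 18 copies of 194 and 1 copy of 195 gives exactly 3687, so 195 is attained.

195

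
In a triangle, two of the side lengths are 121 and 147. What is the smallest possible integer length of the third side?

The third side must exceed |121 − 147| = 26.
The smallest integer above 26 is 27.

27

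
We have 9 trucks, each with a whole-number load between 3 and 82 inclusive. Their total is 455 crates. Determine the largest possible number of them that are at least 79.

With k values at 79 or above and the rest at least 3, the sum is at least 27 + 76k.
Since the sum is 455, we need 76k ≤ 428, i.e. k ≤ 5.
k = 5 is achieved by 5 values at 79 and 4 at 3, total 407; add 48 to one value (staying below 79) to reach 455.

5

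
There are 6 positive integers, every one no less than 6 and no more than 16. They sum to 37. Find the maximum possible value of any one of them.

7

Maximizing one value means minimizing the remaining 5.
The other 5 contribute at least 5 × 6 = 30, leaving at most 37 − 30 = 7.
Since 7 ≤ 16, this is achievable: one at 7 and 5 at 6.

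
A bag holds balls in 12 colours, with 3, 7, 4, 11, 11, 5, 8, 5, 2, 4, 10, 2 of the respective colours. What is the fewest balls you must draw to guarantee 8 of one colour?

In the worst case you take as many as possible of each colour without reaching 8: 3 + 7 + 4 + 7 + 7 + 5 + 7 + 5 + 2 + 4 + 7 + 2 = 60.
The next one must give 8 of some colour, so 60 + 1 = 61.

61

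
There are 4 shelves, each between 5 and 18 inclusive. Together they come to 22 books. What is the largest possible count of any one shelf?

Maximizing one value means minimizing the remaining 3.
The other 3 contribute at least 3 × 5 = 15, leaving at most 22 − 15 = 7.
Since 7 ≤ 18, this is achievable: one at 7 and 3 at 5.

7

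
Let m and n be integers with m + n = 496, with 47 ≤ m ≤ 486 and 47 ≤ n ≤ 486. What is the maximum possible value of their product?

With m + n fixed, mn peaks when the two are closest together.
Taking m = 248 and n = 248 (both in [47, 486]) gives mn = 61504.

61504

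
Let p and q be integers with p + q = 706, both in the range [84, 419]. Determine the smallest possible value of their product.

Since p + q is fixed, pushing one of them to its bound minimizes the product.
At the endpoint p = 287, q = 706 − 287 = 419, so pq = 287 × 419 = 120253.

120253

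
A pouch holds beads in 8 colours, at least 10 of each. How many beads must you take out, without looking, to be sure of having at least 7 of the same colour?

49

You could draw 6 of every colour without reaching 7 of any — 48 in all.
One more forces 7 of some colour, so 48 + 1 = 49.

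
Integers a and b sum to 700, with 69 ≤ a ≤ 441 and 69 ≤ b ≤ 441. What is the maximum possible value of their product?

ab = a(700 − a) is maximized when a is as near 700/2 as the bounds allow.
Taking a = 350 and b = 350 (both in [69, 441]) gives ab = 122500.

122500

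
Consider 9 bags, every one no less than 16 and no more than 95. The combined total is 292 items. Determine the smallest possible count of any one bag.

Minimizing one value means maximizing the remaining 8.
The other 8 can take up 8 × 95 = 760 ≥ 292 − 16, so one bag can sit at its floor of 16.
Achievable: one at 16 and the other 8 totalling 276, which fits since 8 × 16 ≤ 276 ≤ 8 × 95.

16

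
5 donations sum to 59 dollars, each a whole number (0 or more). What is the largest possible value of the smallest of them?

The 5 values sum to 59, so their minimum is at most ⌊59/5⌋ = 11.
Taking 1 copy of 11 and 4 copies of 12 gives exactly 59, so 11 is attained.

11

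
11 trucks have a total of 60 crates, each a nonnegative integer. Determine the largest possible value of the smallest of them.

5

The 11 values sum to 60, so their minimum is at most ⌊60/11⌋ = 5.
Taking 6 copies of 5 and 5 copies of 6 gives exactly 60, so 5 is attained.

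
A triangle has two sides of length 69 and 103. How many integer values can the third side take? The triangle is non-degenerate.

The triangle inequality gives |69 − 103| < c < 69 + 103, i.e. 34 < c < 172.
So c can be any integer from 35 to 171: 137 values.

137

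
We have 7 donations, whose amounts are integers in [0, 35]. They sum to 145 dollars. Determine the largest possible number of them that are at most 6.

3

Suppose k of them are at most 6. Those contribute at most 6 each and the rest at most 35 each.
So the total is at most 6k + 35(7 − k) = 245 − 29k. This must still be ≥ 145, so k ≤ 3.
k = 3 is achieved by 3 values at 6 and 4 at 35, total 158; lower one of the 35's by 13 (still > 6) to reach 145.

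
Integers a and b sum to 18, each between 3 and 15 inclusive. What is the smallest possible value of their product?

For a fixed sum, ab is smallest when a and b are as far apart as possible.
The extreme feasible split is a = 3, b = 15, giving ab = 45.

45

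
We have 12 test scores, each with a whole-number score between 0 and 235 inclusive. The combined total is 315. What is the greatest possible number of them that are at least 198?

If k of the values are ≥ 198, the total is ≥ 198k + 0(12 − k).
Setting 198k + 0(12 − k) ≤ 315 gives 198k ≤ 315, so k ≤ 1.
k = 1 is achieved by 1 value at 198 and 11 at 0, total 198; add 117 to one value (staying below 198) to reach 315.

1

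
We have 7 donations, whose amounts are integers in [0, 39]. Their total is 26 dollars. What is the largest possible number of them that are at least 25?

If k of the values are ≥ 25, the total is ≥ 25k + 0(7 − k).
Setting 25k + 0(7 − k) ≤ 26 gives 25k ≤ 26, so k ≤ 1.
k = 1 is achieved by 1 value at 25 and 6 at 0, total 25; add 1 to one value (staying below 25) to reach 26.

1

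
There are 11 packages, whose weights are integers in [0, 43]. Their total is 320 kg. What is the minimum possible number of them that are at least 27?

2

Each value short of 27 is at most 26, costing at least 43 − 26 = 17 against the maximum total of 473.
We can afford to lose at most 473 − 320 = 153, so at most ⌊153/17⌋ = 9 fall short, and at least 2 are ≥ 27.
Exactly 2 works: 2 values at 43 and 9 at 26 total 320.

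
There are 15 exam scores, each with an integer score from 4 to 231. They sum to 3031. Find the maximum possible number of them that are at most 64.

Suppose k of them are at most 64. Those contribute at most 64 each and the rest at most 231 each.
So the total is at most 64k + 231(15 − k) = 3465 − 167k. This must still be ≥ 3031, so k ≤ 2.
k = 2 is achieved by 2 values at 64 and 13 at 231, total 3131; lower one of the 231's by 100 (still > 64) to reach 3031.

2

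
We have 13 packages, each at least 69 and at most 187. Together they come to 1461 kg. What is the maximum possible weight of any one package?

To make one package as large as possible, make the other 12 as small as possible.
The other 12 contribute at least 12 × 69 = 828, leaving at most 1461 − 828 = 633.
But each package is capped at 187, so the maximum is 187.
Achievable: one at 187 and the other 12 totalling 1274, which fits since 12 × 69 ≤ 1274 ≤ 12 × 187.

187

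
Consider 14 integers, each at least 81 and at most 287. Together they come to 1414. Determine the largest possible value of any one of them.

Maximizing one value means minimizing the remaining 13.
The other 13 contribute at least 13 × 81 = 1053, leaving at most 1414 − 1053 = 361.
But each integer is capped at 287, so the maximum is 287.
Achievable: one at 287 and the other 13 totalling 1127, which fits since 13 × 81 ≤ 1127 ≤ 13 × 287.

287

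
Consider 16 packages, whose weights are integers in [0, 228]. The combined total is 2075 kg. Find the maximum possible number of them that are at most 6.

Each value at 6 or below falls at least 228 − 6 = 222 short of the ceiling 228.
The ceiling total is 16 × 228 = 3648, and we need 2075, so at most ⌊(3648 − 2075)/222⌋ = 7 can be that low.
k = 7 is achieved by 7 values at 6 and 9 at 228, total 2094; lower one of the 228's by 19 (still > 6) to reach 2075.

7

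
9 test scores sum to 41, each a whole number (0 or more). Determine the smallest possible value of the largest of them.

5

The 9 values sum to 41, so their maximum is at least ⌈41/9⌉ = 5.
Taking 4 copies of 4 and 5 copies of 5 gives exactly 41, so 5 is attained.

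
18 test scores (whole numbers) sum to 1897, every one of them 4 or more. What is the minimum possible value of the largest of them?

The average is 1897/18 > 105, so not all 18 can be 105 or less; the largest is ≥ 106.
Achievable: 7 of them at 106 and 11 at 105 total 1897.

106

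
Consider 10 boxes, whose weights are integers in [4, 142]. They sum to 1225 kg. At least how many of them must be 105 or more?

5

Suppose at most 10 − j of them reach 105; then j values are ≤ 104 and the rest ≤ 142.
The total is then ≤ 104·j + 142·(10 − j) = 1420 − 38j. For this to be ≥ 1225 we need j ≤ 5, so at least 10 − 5 = 5 must reach 105.
Exactly 5 works: 5 values at 142 and 5 at 104 total 1230; lower one of the high values by 5 (still ≥ 105) to hit 1225.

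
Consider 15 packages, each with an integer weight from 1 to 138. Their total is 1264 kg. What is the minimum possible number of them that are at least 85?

If only k of them are at least 85, the other 15 − k are at most 84, so the total is at most k·138 + (15 − k)·84.
This must reach 1264, so k·138 + (15 − k)·84 ≥ 1264, giving k ≥ 1.
Exactly 1 works: 1 value at 138 and 14 at 84 total 1314; lower one of the high values by 50 (still ≥ 85) to hit 1264.

1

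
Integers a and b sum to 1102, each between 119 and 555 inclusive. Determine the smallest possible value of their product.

303585

ab = a(1102 − a) is concave in a, so over [547, 555] it is minimized at an endpoint.
At the endpoint a = 547, b = 1102 − 547 = 555, so ab = 547 × 555 = 303585.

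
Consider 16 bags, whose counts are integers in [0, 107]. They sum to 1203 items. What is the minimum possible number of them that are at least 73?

If only k of them are at least 73, the other 16 − k are at most 72, so the total is at most k·107 + (16 − k)·72.
This must reach 1203, so k·107 + (16 − k)·72 ≥ 1203, giving k ≥ 2.
Exactly 2 works: 2 values at 107 and 14 at 72 total 1222; lower one of the high values by 19 (still ≥ 73) to hit 1203.

2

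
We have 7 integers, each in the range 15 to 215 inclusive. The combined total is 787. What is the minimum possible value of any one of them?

15

Minimizing one value means maximizing the remaining 6.
The other 6 can take up 6 × 215 = 1290 ≥ 787 − 15, so one integer can sit at its floor of 15.
Achievable: one at 15 and the other 6 totalling 772, which fits since 6 × 15 ≤ 772 ≤ 6 × 215.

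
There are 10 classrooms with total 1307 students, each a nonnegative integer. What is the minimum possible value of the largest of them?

131

The 10 values sum to 1307, so their maximum is at least ⌈1307/10⌉ = 131.
Equality holds with 7 values of 131 and 3 values of 130.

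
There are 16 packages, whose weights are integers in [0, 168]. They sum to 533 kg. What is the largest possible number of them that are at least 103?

With k values at 103 or above and the rest at least 0, the sum is at least 0 + 103k.
Since the sum is 533, we need 103k ≤ 533, i.e. k ≤ 5.
k = 5 is achieved by 5 values at 103 and 11 at 0, total 515; add 18 to one value (staying below 103) to reach 533.

5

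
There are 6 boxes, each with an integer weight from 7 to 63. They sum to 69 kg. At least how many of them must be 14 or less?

3

Let j be the number exceeding 14. Then the total is ≥ 15·j + 7·(6 − j) = 42 + 8j.
So 8j ≤ 27 and j ≤ 3; hence at least 6 − 3 = 3 are ≤ 14.
Exactly 3 works: 3 values at 7 and 3 at 15 total 66; raise one of the low values by 3 (still ≤ 14) to hit 69.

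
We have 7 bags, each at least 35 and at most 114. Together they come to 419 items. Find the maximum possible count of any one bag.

114

To make one bag as large as possible, make the other 6 as small as possible.
The other 6 contribute at least 6 × 35 = 210, leaving at most 419 − 210 = 209.
But each bag is capped at 114, so the maximum is 114.
Achievable: one at 114 and the other 6 totalling 305, which fits since 6 × 35 ≤ 305 ≤ 6 × 114.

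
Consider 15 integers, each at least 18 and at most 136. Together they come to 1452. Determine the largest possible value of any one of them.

136

Maximizing one value means minimizing the remaining 14.
The other 14 contribute at least 14 × 18 = 252, leaving at most 1452 − 252 = 1200.
But each integer is capped at 136, so the maximum is 136.
Achievable: one at 136 and the other 14 totalling 1316, which fits since 14 × 18 ≤ 1316 ≤ 14 × 136.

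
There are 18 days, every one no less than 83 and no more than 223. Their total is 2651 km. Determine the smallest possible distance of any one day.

83

To make one day as small as possible, make the other 17 as large as possible.
The other 17 can take up 17 × 223 = 3791 ≥ 2651 − 83, so one day can sit at its floor of 83.
Achievable: one at 83 and the other 17 totalling 2568, which fits since 17 × 83 ≤ 2568 ≤ 17 × 223.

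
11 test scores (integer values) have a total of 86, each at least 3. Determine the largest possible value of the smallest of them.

7

The 11 values sum to 86, so their minimum is at most ⌊86/11⌋ = 7.
Equality holds with 2 values of 7 and 9 values of 8.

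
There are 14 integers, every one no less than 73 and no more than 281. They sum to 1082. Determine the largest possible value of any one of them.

133

To make one integer as large as possible, make the other 13 as small as possible.
The other 13 contribute at least 13 × 73 = 949, leaving at most 1082 − 949 = 133.
Since 133 ≤ 281, this is achievable: one at 133 and 13 at 73.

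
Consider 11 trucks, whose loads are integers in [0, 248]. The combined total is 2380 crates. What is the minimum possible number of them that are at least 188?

Each value short of 188 is at most 187, costing at least 248 − 187 = 61 against the maximum total of 2728.
We can afford to lose at most 2728 − 2380 = 348, so at most ⌊348/61⌋ = 5 fall short, and at least 6 are ≥ 188.
Exactly 6 works: 6 values at 248 and 5 at 187 total 2423; lower one of the high values by 43 (still ≥ 188) to hit 2380.

6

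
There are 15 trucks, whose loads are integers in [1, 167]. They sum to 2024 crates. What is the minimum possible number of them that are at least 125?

4

Suppose at most 15 − j of them reach 125; then j values are ≤ 124 and the rest ≤ 167.
The total is then ≤ 124·j + 167·(15 − j) = 2505 − 43j. For this to be ≥ 2024 we need j ≤ 11, so at least 15 − 11 = 4 must reach 125.
Exactly 4 works: 4 values at 167 and 11 at 124 total 2032; lower one of the high values by 8 (still ≥ 125) to hit 2024.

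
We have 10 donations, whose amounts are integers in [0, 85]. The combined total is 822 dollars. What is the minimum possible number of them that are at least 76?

Each value short of 76 is at most 75, costing at least 85 − 75 = 10 against the maximum total of 850.
We can afford to lose at most 850 − 822 = 28, so at most ⌊28/10⌋ = 2 fall short, and at least 8 are ≥ 76.
Exactly 8 works: 8 values at 85 and 2 at 75 total 830; lower one of the high values by 8 (still ≥ 76) to hit 822.

8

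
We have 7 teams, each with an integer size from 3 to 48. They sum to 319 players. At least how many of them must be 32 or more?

Each value short of 32 is at most 31, costing at least 48 − 31 = 17 against the maximum total of 336.
We can afford to lose at most 336 − 319 = 17, so at most ⌊17/17⌋ = 1 fall short, and at least 6 are ≥ 32.
Exactly 6 works: 6 values at 48 and 1 at 31 total 319.

6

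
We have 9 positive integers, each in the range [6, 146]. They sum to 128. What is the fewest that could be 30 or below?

If only k of them are at most 30, the other 9 − k are at least 31, so the total is at least (9 − k)·31 + k·6.
This is ≤ 128, so (9 − k)·31 + 6k ≤ 128, which gives k ≥ 7.
Exactly 7 works: 7 values at 6 and 2 at 31 total 104; raise one of the low values by 24 (still ≤ 30) to hit 128.

7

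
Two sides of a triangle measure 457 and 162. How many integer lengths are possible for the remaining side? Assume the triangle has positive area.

The triangle inequality gives |457 − 162| < c < 457 + 162, i.e. 295 < c < 619.
So c can be any integer from 296 to 618: 323 values.

323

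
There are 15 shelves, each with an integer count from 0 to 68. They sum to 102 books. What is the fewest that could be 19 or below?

10

Each value above 19 is at least 20, contributing at least 20 − 0 = 20 above the floor 0.
The sum exceeds the floor total 0 by 102, so at most ⌊102/20⌋ = 5 exceed 19, and at least 10 are ≤ 19.
Exactly 10 works: 10 values at 0 and 5 at 20 total 100; raise one of the low values by 2 (still ≤ 19) to hit 102.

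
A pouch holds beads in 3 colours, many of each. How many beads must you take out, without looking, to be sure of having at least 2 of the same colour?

4

In the worst case you draw 1 of each of the 3 colours: 3 × 1 = 3.
One more forces 2 of some colour, so 3 + 1 = 4.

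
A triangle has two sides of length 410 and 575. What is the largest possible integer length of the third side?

984

The third side must be less than 410 + 575 = 985.
The largest integer below 985 is 984.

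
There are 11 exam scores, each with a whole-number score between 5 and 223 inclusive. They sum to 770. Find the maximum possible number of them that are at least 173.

If k of the values are ≥ 173, the total is ≥ 173k + 5(11 − k).
Setting 173k + 5(11 − k) ≤ 770 gives 168k ≤ 715, so k ≤ 4.
k = 4 is achieved by 4 values at 173 and 7 at 5, total 727; add 43 to one value (staying below 173) to reach 770.

4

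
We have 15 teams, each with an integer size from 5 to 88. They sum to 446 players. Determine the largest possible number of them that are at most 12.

11

Each value at 12 or below falls at least 88 − 12 = 76 short of the ceiling 88.
The ceiling total is 15 × 88 = 1320, and we need 446, so at most ⌊(1320 − 446)/76⌋ = 11 can be that low.
k = 11 is achieved by 11 values at 12 and 4 at 88, total 484; lower one of the 88's by 38 (still > 12) to reach 446.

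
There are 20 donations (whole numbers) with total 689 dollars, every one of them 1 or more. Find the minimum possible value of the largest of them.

Some value must be at least ⌈689/20⌉ = 35, since 20 × 34 = 680 < 689.
Achievable: 9 of them at 35 and 11 at 34 total 689.

35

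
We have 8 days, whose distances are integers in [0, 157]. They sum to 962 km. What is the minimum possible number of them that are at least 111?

2

Suppose at most 8 − j of them reach 111; then j values are ≤ 110 and the rest ≤ 157.
The total is then ≤ 110·j + 157·(8 − j) = 1256 − 47j. For this to be ≥ 962 we need j ≤ 6, so at least 8 − 6 = 2 must reach 111.
Exactly 2 works: 2 values at 157 and 6 at 110 total 974; lower one of the high values by 12 (still ≥ 111) to hit 962.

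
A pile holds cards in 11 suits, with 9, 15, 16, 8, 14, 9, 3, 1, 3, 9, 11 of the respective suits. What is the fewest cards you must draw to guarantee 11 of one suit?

In the worst case you take as many as possible of each suit without reaching 11: 9 + 10 + 10 + 8 + 10 + 9 + 3 + 1 + 3 + 9 + 10 = 82.
The next one must give 11 of some suit, so 82 + 1 = 83.

83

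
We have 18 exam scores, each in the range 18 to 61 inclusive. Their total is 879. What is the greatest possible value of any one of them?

Maximizing one value means minimizing the remaining 17.
The other 17 contribute at least 17 × 18 = 306, leaving at most 879 − 306 = 573.
But each score is capped at 61, so the maximum is 61.
Achievable: one at 61 and the other 17 totalling 818, which fits since 17 × 18 ≤ 818 ≤ 17 × 61.

61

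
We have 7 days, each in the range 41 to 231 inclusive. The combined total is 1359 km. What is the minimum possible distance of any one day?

41

To make one day as small as possible, make the other 6 as large as possible.
The other 6 can take up 6 × 231 = 1386 ≥ 1359 − 41, so one day can sit at its floor of 41.
Achievable: one at 41 and the other 6 totalling 1318, which fits since 6 × 41 ≤ 1318 ≤ 6 × 231.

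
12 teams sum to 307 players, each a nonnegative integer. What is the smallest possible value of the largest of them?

26

The 12 values sum to 307, so their maximum is at least ⌈307/12⌉ = 26.
Equality holds with 7 values of 26 and 5 values of 25.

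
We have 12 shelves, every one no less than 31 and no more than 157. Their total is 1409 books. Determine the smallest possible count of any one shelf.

To make one shelf as small as possible, make the other 11 as large as possible.
The other 11 can take up 11 × 157 = 1727 ≥ 1409 − 31, so one shelf can sit at its floor of 31.
Achievable: one at 31 and the other 11 totalling 1378, which fits since 11 × 31 ≤ 1378 ≤ 11 × 157.

31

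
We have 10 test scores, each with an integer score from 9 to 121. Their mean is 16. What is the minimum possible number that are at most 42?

The total is 10 × 16 = 160.
Each value above 42 is at least 43, contributing at least 43 − 9 = 34 above the floor 9.
The sum exceeds the floor total 90 by 70, so at most ⌊70/34⌋ = 2 exceed 42, and at least 8 are ≤ 42.
Exactly 8 works: 8 values at 9 and 2 at 43 total 158; raise one of the low values by 2 (still ≤ 42) to hit 160.

8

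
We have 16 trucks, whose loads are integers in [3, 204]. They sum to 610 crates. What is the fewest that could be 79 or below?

9

If only k of them are at most 79, the other 16 − k are at least 80, so the total is at least (16 − k)·80 + k·3.
This is ≤ 610, so (16 − k)·80 + 3k ≤ 610, which gives k ≥ 9.
Exactly 9 works: 9 values at 3 and 7 at 80 total 587; raise one of the low values by 23 (still ≤ 79) to hit 610.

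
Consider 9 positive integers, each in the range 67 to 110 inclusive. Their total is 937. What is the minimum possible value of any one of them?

67

To make one integer as small as possible, make the other 8 as large as possible.
The other 8 can take up 8 × 110 = 880 ≥ 937 − 67, so one integer can sit at its floor of 67.
Achievable: one at 67 and the other 8 totalling 870, which fits since 8 × 67 ≤ 870 ≤ 8 × 110.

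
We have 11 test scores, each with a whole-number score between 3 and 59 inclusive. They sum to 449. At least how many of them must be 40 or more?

Suppose at most 11 − j of them reach 40; then j values are ≤ 39 and the rest ≤ 59.
The total is then ≤ 39·j + 59·(11 − j) = 649 − 20j. For this to be ≥ 449 we need j ≤ 10, so at least 11 − 10 = 1 must reach 40.
Exactly 1 works: 1 value at 59 and 10 at 39 total 449.

1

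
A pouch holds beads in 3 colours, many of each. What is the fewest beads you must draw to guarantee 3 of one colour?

In the worst case you draw 2 of each of the 3 colours: 3 × 2 = 6.
One more forces 3 of some colour, so 6 + 1 = 7.

7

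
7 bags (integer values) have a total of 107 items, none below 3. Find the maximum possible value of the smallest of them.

The 7 values sum to 107, so their minimum is at most ⌊107/7⌋ = 15.
Achievable: 5 of them at 15 and 2 at 16 total 107.

15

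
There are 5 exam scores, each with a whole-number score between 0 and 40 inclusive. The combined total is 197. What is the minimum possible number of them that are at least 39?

4

Each value short of 39 is at most 38, costing at least 40 − 38 = 2 against the maximum total of 200.
We can afford to lose at most 200 − 197 = 3, so at most ⌊3/2⌋ = 1 fall short, and at least 4 are ≥ 39.
Exactly 4 works: 4 values at 40 and 1 at 38 total 198; lower one of the high values by 1 (still ≥ 39) to hit 197.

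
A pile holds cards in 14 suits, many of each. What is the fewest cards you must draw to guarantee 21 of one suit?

In the worst case you draw 20 of each of the 14 suits: 14 × 20 = 280.
One more forces 21 of some suit, so 280 + 1 = 281.

281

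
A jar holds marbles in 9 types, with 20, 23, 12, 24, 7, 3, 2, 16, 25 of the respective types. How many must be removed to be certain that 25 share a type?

In the worst case you take as many as possible of each type without reaching 25: 20 + 23 + 12 + 24 + 7 + 3 + 2 + 16 + 24 = 131.
The next one must give 25 of some type, so 131 + 1 = 132.

132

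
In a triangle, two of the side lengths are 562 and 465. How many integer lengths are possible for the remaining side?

929

The triangle inequality gives |562 − 465| < c < 562 + 465, i.e. 97 < c < 1027.
So c can be any integer from 98 to 1026: 929 values.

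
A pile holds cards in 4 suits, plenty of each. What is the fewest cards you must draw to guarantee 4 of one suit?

In the worst case you draw 3 of each of the 4 suits: 4 × 3 = 12.
One more forces 4 of some suit, so 12 + 1 = 13.

13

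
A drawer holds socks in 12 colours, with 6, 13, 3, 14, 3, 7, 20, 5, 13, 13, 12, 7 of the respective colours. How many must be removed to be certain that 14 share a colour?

In the worst case you take as many as possible of each colour without reaching 14: 6 + 13 + 3 + 13 + 3 + 7 + 13 + 5 + 13 + 13 + 12 + 7 = 108.
The next one must give 14 of some colour, so 108 + 1 = 109.

109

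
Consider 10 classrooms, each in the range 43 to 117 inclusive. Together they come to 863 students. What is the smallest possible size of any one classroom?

To make one classroom as small as possible, make the other 9 as large as possible.
The other 9 can take up 9 × 117 = 1053 ≥ 863 − 43, so one classroom can sit at its floor of 43.
Achievable: one at 43 and the other 9 totalling 820, which fits since 9 × 43 ≤ 820 ≤ 9 × 117.

43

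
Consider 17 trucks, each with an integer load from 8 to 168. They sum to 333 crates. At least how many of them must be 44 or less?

12

If only k of them are at most 44, the other 17 − k are at least 45, so the total is at least (17 − k)·45 + k·8.
This is ≤ 333, so (17 − k)·45 + 8k ≤ 333, which gives k ≥ 12.
Exactly 12 works: 12 values at 8 and 5 at 45 total 321; raise one of the low values by 12 (still ≤ 44) to hit 333.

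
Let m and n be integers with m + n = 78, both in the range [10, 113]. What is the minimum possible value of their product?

Since m + n is fixed, pushing one of them to its bound minimizes the product.
The extreme feasible split is m = 10, n = 68, giving mn = 680.

680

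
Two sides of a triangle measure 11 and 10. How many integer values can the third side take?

The triangle inequality gives |11 − 10| < c < 11 + 10, i.e. 1 < c < 21.
So c can be any integer from 2 to 20: 19 values.

19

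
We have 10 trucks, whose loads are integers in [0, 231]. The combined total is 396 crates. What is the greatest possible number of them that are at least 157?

With k values at 157 or above and the rest at least 0, the sum is at least 0 + 157k.
Since the sum is 396, we need 157k ≤ 396, i.e. k ≤ 2.
k = 2 is achieved by 2 values at 157 and 8 at 0, total 314; add 82 to one value (staying below 157) to reach 396.

2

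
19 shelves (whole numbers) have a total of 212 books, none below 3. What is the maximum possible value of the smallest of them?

The 19 values sum to 212, so their minimum is at most ⌊212/19⌋ = 11.
Equality holds with 16 values of 11 and 3 values of 12.

11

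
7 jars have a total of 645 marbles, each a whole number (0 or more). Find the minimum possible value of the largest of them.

93

The average is 645/7 > 92, so not all 7 can be 92 or less; the largest is ≥ 93.
Equality holds with 1 value of 93 and 6 values of 92.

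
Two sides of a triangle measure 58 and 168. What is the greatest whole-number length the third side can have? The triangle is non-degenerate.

The third side must be less than 58 + 168 = 226.
The largest integer below 226 is 225.

225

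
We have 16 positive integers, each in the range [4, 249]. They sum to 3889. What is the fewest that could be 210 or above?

If only k of them are at least 210, the other 16 − k are at most 209, so the total is at most k·249 + (16 − k)·209.
This must reach 3889, so k·249 + (16 − k)·209 ≥ 3889, giving k ≥ 14.
Exactly 14 works: 14 values at 249 and 2 at 209 total 3904; lower one of the high values by 15 (still ≥ 210) to hit 3889.

14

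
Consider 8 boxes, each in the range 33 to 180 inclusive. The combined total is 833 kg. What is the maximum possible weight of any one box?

180

Maximizing one value means minimizing the remaining 7.
The other 7 contribute at least 7 × 33 = 231, leaving at most 833 − 231 = 602.
But each box is capped at 180, so the maximum is 180.
Achievable: one at 180 and the other 7 totalling 653, which fits since 7 × 33 ≤ 653 ≤ 7 × 180.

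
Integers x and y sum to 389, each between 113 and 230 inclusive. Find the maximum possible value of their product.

With x + y fixed, xy peaks when the two are closest together.
Taking x = 194 and y = 195 (both in [113, 230]) gives xy = 37830.

37830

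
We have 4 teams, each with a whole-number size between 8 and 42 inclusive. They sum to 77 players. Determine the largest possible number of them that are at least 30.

Suppose k of them are at least 30. Those contribute at least 30 each and the other 4 − k at least 8 each.
So the total is at least 30k + 8(4 − k) = 32 + 22k. This must be ≤ 77, giving k ≤ 2.
k = 2 is achieved by 2 values at 30 and 2 at 8, total 76; add 1 to one value (staying below 30) to reach 77.

2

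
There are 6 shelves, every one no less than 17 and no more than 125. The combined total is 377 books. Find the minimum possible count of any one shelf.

17

To make one shelf as small as possible, make the other 5 as large as possible.
The other 5 can take up 5 × 125 = 625 ≥ 377 − 17, so one shelf can sit at its floor of 17.
Achievable: one at 17 and the other 5 totalling 360, which fits since 5 × 17 ≤ 360 ≤ 5 × 125.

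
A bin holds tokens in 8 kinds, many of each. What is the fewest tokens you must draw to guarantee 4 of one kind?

In the worst case you draw 3 of each of the 8 kinds: 8 × 3 = 24.
One more forces 4 of some kind, so 24 + 1 = 25.

25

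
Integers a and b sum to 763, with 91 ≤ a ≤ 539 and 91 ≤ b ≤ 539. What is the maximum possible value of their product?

145542

For a fixed sum, the product ab is largest when a and b are as close as possible.
Taking a = 381 and b = 382 (both in [91, 539]) gives ab = 145542.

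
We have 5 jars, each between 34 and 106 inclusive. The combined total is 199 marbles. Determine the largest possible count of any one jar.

To make one jar as large as possible, make the other 4 as small as possible.
The other 4 contribute at least 4 × 34 = 136, leaving at most 199 − 136 = 63.
Since 63 ≤ 106, this is achievable: one at 63 and 4 at 34.

63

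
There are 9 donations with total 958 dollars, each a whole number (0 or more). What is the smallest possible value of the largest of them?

107

If every one of the 9 were at most 106, the total would be at most 9 × 106 = 954 < 958.
Achievable: 4 of them at 107 and 5 at 106 total 958.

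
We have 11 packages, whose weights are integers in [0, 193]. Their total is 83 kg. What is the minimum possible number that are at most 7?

If only k of them are at most 7, the other 11 − k are at least 8, so the total is at least (11 − k)·8 + k·0.
This is ≤ 83, so (11 − k)·8 + 0k ≤ 83, which gives k ≥ 1.
Exactly 1 works: 1 value at 0 and 10 at 8 total 80; raise one of the low values by 3 (still ≤ 7) to hit 83.

1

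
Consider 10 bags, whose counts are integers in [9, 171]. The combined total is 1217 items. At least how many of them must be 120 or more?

1

Suppose at most 10 − j of them reach 120; then j values are ≤ 119 and the rest ≤ 171.
The total is then ≤ 119·j + 171·(10 − j) = 1710 − 52j. For this to be ≥ 1217 we need j ≤ 9, so at least 10 − 9 = 1 must reach 120.
Exactly 1 works: 1 value at 171 and 9 at 119 total 1242; lower one of the high values by 25 (still ≥ 120) to hit 1217.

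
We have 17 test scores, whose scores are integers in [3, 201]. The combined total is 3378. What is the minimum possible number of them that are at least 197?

10

If only k of them are at least 197, the other 17 − k are at most 196, so the total is at most k·201 + (17 − k)·196.
This must reach 3378, so k·201 + (17 − k)·196 ≥ 3378, giving k ≥ 10.
Exactly 10 works: 10 values at 201 and 7 at 196 total 3382; lower one of the high values by 4 (still ≥ 197) to hit 3378.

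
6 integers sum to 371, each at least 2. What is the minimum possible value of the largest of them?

62

The average is 371/6 > 61, so not all 6 can be 61 or less; the largest is ≥ 62.
Taking 1 copy of 61 and 5 copies of 62 gives exactly 371, so 62 is attained.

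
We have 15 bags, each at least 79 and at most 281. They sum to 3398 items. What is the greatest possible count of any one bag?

To make one bag as large as possible, make the other 14 as small as possible.
The other 14 contribute at least 14 × 79 = 1106, leaving at most 3398 − 1106 = 2292.
But each bag is capped at 281, so the maximum is 281.
Achievable: one at 281 and the other 14 totalling 3117, which fits since 14 × 79 ≤ 3117 ≤ 14 × 281.

281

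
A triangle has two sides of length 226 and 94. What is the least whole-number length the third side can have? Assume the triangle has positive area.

The third side must exceed |226 − 94| = 132.
The smallest integer above 132 is 133.

133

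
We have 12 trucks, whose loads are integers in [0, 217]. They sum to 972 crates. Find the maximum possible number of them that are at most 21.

8

Each value at 21 or below falls at least 217 − 21 = 196 short of the ceiling 217.
The ceiling total is 12 × 217 = 2604, and we need 972, so at most ⌊(2604 − 972)/196⌋ = 8 can be that low.
k = 8 is achieved by 8 values at 21 and 4 at 217, total 1036; lower one of the 217's by 64 (still > 21) to reach 972.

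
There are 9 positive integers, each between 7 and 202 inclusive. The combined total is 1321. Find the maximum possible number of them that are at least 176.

Suppose k of them are at least 176. Those contribute at least 176 each and the other 9 − k at least 7 each.
So the total is at least 176k + 7(9 − k) = 63 + 169k. This must be ≤ 1321, giving k ≤ 7.
k = 7 is achieved by 7 values at 176 and 2 at 7, total 1246; add 75 to one value (staying below 176) to reach 1321.

7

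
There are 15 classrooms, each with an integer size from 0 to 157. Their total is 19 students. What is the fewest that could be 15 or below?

14

Each value above 15 is at least 16, contributing at least 16 − 0 = 16 above the floor 0.
The sum exceeds the floor total 0 by 19, so at most ⌊19/16⌋ = 1 exceed 15, and at least 14 are ≤ 15.
Exactly 14 works: 14 values at 0 and 1 at 16 total 16; raise one of the low values by 3 (still ≤ 15) to hit 19.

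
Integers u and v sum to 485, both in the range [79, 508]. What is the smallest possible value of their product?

For a fixed sum, uv is smallest when u and v are as far apart as possible.
The extreme feasible split is u = 79, v = 406, giving uv = 32074.

32074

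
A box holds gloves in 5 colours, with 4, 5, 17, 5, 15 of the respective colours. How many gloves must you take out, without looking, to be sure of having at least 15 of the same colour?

43

In the worst case you take as many as possible of each colour without reaching 15: 4 + 5 + 14 + 5 + 14 = 42.
The next one must give 15 of some colour, so 42 + 1 = 43.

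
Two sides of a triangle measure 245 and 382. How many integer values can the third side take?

489

The triangle inequality gives |245 − 382| < c < 245 + 382, i.e. 137 < c < 627.
So c can be any integer from 138 to 626: 489 values.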